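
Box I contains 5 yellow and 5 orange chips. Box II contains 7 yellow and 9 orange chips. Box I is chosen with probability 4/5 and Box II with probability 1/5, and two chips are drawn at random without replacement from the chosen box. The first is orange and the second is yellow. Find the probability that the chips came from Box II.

P(E | Box I) = 5/18; P(E | Box II) = 21/80.
P(E) = 4/5·5/18 + 1/5·21/80 = 989/3600.
By Bayes' rule, P(Box II | E) = 21/400 / 989/3600 = 189/989 ≈ 0.1911.

189/989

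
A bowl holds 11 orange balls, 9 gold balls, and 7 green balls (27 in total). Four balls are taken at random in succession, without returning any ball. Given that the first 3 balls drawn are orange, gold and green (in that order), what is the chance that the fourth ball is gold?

After removing 1 orange, 1 gold, 1 green, the bowl has 8 gold out of 24 remaining.
P(fourth is gold | given) = 8/24 = 1/3 ≈ 0.3333.

1/3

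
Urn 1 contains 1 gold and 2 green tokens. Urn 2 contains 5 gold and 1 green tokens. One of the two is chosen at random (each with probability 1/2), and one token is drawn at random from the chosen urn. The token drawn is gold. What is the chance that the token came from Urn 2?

5/7

P(gold | Urn 1) = 1/3; P(gold | Urn 2) = 5/6.
P(gold) = 1/2·1/3 + 1/2·5/6 = 7/12.
By Bayes' rule, P(Urn 2 | gold) = 5/12 / 7/12 = 5/7 ≈ 0.7143.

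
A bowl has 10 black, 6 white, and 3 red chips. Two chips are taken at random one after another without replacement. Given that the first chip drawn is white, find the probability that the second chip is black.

5/9

After removing 1 white, the bowl has 10 black out of 18 remaining.
P(second is black | given) = 10/18 = 5/9 ≈ 0.5556.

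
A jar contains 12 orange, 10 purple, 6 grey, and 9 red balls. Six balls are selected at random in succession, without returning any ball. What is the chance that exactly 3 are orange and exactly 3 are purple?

Unordered draws without replacement: count favorable combinations over C(37,6).
Favorable = C(12,3) · C(10,3) · C(6,0) · C(9,0) = 26400; total = C(37,6) = 2324784.
P = 26400/2324784 = 50/4403 ≈ 0.0114.

50/4403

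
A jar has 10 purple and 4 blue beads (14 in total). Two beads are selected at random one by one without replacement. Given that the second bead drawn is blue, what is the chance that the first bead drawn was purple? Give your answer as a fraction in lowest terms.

P(first=purple and the second bead drawn is blue) = (10/14)·(4/13) = 20/91.
P(the second bead drawn is blue) = Σ over first color = 20/91 + 6/91 = 2/7.
By Bayes, P(first=purple | the second bead drawn is blue) = 20/91 / 2/7 = 10/13 ≈ 0.7692.

10/13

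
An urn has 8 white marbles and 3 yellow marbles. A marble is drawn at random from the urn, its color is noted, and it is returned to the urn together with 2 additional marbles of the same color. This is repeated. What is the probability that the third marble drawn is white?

8/11

Sum over the four possibilities for the first two draws (white/not-white each), tracking how the white count and total change by +2 per draw.
P(third is white) = 8/11 ≈ 0.7273. (In a Pólya urn every draw has the same marginal probability 8/11.)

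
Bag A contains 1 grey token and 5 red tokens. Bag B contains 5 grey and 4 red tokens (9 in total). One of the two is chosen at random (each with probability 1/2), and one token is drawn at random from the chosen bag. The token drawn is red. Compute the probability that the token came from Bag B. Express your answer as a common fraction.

P(red | Bag A) = 5/6; P(red | Bag B) = 4/9.
P(red) = 1/2·5/6 + 1/2·4/9 = 23/36.
By Bayes' rule, P(Bag B | red) = 2/9 / 23/36 = 8/23 ≈ 0.3478.

8/23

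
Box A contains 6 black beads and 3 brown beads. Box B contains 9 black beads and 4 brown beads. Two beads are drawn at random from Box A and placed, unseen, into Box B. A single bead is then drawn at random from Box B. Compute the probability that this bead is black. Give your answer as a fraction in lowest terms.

Condition on how many of the transferred beads are black (from Box A: 6 black of 9; then Box B has 15 total).
  0 black: C(6,0)C(3,2)/C(9,2) = 1/12; then P = 9/15
  1 black: C(6,1)C(3,1)/C(9,2) = 1/2; then P = 10/15
  2 black: C(6,2)C(3,0)/C(9,2) = 5/12; then P = 11/15
P(black from Box B) = 31/45 ≈ 0.6889.

31/45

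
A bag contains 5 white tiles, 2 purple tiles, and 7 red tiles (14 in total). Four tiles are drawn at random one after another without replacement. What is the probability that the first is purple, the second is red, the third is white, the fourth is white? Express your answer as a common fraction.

Multiply the conditional probability of each draw in order, without replacement, so each draw removes one from its color and from the total.
P = (2/14) · (7/13) · (5/12) · (4/11) = 5/429 ≈ 0.0117.

5/429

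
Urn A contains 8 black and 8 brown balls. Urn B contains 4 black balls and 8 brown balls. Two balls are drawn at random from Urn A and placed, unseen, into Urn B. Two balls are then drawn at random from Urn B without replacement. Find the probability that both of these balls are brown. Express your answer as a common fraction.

1087/2730

Condition on how many of the transferred balls are brown (from Urn A: 8 brown of 16; then Urn B has 14 total).
  0 brown: C(8,0)C(8,2)/C(16,2) = 7/30; then P = C(8,2)/C(14,2) = 4/13
  1 brown: C(8,1)C(8,1)/C(16,2) = 8/15; then P = C(9,2)/C(14,2) = 36/91
  2 brown: C(8,2)C(8,0)/C(16,2) = 7/30; then P = C(10,2)/C(14,2) = 45/91
P(both brown) = 1087/2730 ≈ 0.3982.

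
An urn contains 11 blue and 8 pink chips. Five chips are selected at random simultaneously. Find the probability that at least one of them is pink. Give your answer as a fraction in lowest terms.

1861/1938

Use the complement: P(at least one pink) = 1 − P(no pink).
P(none) = C(11,5)/C(19,5) = 462/11628.
So P = 1 − 462/11628 = 1861/1938 ≈ 0.9603.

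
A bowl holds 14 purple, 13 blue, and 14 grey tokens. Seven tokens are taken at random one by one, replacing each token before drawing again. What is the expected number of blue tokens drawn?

91/41

By linearity of expectation, E[X] = Σ P(draw i is blue); each independent draw has P(blue) = 13/41.
E[X] = 7 · 13/41 = 91/41 ≈ 2.2195.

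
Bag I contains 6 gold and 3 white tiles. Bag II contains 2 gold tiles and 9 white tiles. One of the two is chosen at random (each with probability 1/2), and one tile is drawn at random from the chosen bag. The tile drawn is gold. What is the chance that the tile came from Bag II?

3/14

P(gold | Bag I) = 2/3; P(gold | Bag II) = 2/11.
P(gold) = 1/2·2/3 + 1/2·2/11 = 14/33.
By Bayes' rule, P(Bag II | gold) = 1/11 / 14/33 = 3/14 ≈ 0.2143.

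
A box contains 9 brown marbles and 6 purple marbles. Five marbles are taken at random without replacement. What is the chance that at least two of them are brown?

Sum the hypergeometric tail for j = 2,…,5 brown marbles.
Favorable = C(9,2)·C(6,3) + C(9,3)·C(6,2) + C(9,4)·C(6,1) + C(9,5)·C(6,0) = 2862; total = C(15,5) = 3003.
P = 2862/3003 = 954/1001 ≈ 0.9530.

954/1001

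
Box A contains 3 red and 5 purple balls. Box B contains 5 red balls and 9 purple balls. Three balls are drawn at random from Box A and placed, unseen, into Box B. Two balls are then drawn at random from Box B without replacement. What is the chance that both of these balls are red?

Condition on how many of the transferred balls are red (from Box A: 3 red of 8; then Box B has 17 total).
  0 red: C(3,0)C(5,3)/C(8,3) = 5/28; then P = C(5,2)/C(17,2) = 5/68
  1 red: C(3,1)C(5,2)/C(8,3) = 15/28; then P = C(6,2)/C(17,2) = 15/136
  2 red: C(3,2)C(5,1)/C(8,3) = 15/56; then P = C(7,2)/C(17,2) = 21/136
  3 red: C(3,3)C(5,0)/C(8,3) = 1/56; then P = C(8,2)/C(17,2) = 7/34
P(both red) = 893/7616 ≈ 0.1173.

893/7616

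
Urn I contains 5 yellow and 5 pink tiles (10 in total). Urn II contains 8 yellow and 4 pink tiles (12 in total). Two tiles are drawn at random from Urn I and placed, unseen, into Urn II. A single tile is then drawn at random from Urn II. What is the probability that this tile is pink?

5/14

Condition on how many of the transferred tiles are pink (from Urn I: 5 pink of 10; then Urn II has 14 total).
  0 pink: C(5,0)C(5,2)/C(10,2) = 2/9; then P = 4/14
  1 pink: C(5,1)C(5,1)/C(10,2) = 5/9; then P = 5/14
  2 pink: C(5,2)C(5,0)/C(10,2) = 2/9; then P = 6/14
P(pink from Urn II) = 5/14 ≈ 0.3571.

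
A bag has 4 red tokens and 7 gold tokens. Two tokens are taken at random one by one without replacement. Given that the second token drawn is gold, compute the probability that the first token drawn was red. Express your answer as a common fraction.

P(first=red and the second token drawn is gold) = (4/11)·(7/10) = 14/55.
P(the second token drawn is gold) = Σ over first color = 14/55 + 21/55 = 7/11.
By Bayes, P(first=red | the second token drawn is gold) = 14/55 / 7/11 = 2/5 ≈ 0.4000.

2/5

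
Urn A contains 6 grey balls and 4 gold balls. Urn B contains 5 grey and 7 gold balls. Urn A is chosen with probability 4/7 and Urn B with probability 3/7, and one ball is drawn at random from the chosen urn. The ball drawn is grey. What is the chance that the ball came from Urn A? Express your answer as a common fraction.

P(grey | Urn A) = 3/5; P(grey | Urn B) = 5/12.
P(grey) = 4/7·3/5 + 3/7·5/12 = 73/140.
By Bayes' rule, P(Urn A | grey) = 12/35 / 73/140 = 48/73 ≈ 0.6575.

48/73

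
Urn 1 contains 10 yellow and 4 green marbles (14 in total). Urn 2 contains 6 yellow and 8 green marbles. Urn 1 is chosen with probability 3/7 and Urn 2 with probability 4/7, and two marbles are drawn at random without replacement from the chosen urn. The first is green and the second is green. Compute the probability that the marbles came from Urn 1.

P(E | Urn 1) = 6/91; P(E | Urn 2) = 4/13.
P(E) = 3/7·6/91 + 4/7·4/13 = 10/49.
By Bayes' rule, P(Urn 1 | E) = 18/637 / 10/49 = 9/65 ≈ 0.1385.

9/65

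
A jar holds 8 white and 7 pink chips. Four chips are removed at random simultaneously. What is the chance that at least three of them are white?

22/65

Sum the hypergeometric tail for j = 3,…,4 white chips.
Favorable = C(8,3)·C(7,1) + C(8,4)·C(7,0) = 462; total = C(15,4) = 1365.
P = 462/1365 = 22/65 ≈ 0.3385.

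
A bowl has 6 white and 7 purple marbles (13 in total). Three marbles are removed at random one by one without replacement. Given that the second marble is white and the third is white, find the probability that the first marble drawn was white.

P(first=white and the second marble is white and the third is white) = (6/13)·(5/12)·(4/11) = 10/143.
P(E) = Σ over first color = 10/143 + 35/286 = 5/26.
By Bayes, P(first=white | E) = 10/143 / 5/26 = 4/11 ≈ 0.3636.

4/11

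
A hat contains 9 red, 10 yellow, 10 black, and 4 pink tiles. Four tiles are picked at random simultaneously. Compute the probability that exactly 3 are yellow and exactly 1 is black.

10/341

Unordered draws without replacement: count favorable combinations over C(33,4).
Favorable = C(9,0) · C(10,3) · C(10,1) · C(4,0) = 1200; total = C(33,4) = 40920.
P = 1200/40920 = 10/341 ≈ 0.0293.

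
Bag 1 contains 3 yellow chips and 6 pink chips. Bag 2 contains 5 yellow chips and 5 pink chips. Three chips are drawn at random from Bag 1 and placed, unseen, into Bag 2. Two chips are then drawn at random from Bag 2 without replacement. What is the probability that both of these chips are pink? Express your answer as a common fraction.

85/312

Condition on how many of the transferred chips are pink (from Bag 1: 6 pink of 9; then Bag 2 has 13 total).
  0 pink: C(6,0)C(3,3)/C(9,3) = 1/84; then P = C(5,2)/C(13,2) = 5/39
  1 pink: C(6,1)C(3,2)/C(9,3) = 3/14; then P = C(6,2)/C(13,2) = 5/26
  2 pink: C(6,2)C(3,1)/C(9,3) = 15/28; then P = C(7,2)/C(13,2) = 7/26
  3 pink: C(6,3)C(3,0)/C(9,3) = 5/21; then P = C(8,2)/C(13,2) = 14/39
P(both pink) = 85/312 ≈ 0.2724.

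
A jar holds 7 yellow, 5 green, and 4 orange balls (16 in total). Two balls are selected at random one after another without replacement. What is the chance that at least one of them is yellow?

7/10

Use the complement: P(at least one yellow) = 1 − P(no yellow).
P(none) = C(9,2)/C(16,2) = 36/120.
So P = 1 − 36/120 = 7/10 ≈ 0.7000.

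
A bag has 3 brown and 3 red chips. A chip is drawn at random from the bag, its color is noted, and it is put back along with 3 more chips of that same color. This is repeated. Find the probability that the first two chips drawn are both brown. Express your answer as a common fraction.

1/3

After a brown draw the bag holds 6 brown out of 9.
P = (3/6)·(6/9) = 1/3 ≈ 0.3333.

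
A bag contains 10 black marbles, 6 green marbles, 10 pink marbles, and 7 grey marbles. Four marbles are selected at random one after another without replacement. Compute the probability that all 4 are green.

Unordered draws without replacement: count favorable combinations over C(33,4).
Favorable = C(10,0) · C(6,4) · C(10,0) · C(7,0) = 15; total = C(33,4) = 40920.
P = 15/40920 = 1/2728 ≈ 0.0004.

1/2728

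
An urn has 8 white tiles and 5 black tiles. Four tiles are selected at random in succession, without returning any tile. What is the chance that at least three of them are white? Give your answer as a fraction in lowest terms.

Sum the hypergeometric tail for j = 3,…,4 white tiles.
Favorable = C(8,3)·C(5,1) + C(8,4)·C(5,0) = 350; total = C(13,4) = 715.
P = 350/715 = 70/143 ≈ 0.4895.

70/143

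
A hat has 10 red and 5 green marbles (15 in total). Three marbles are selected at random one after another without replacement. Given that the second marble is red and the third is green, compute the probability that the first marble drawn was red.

P(first=red and the second marble is red and the third is green) = (10/15)·(9/14)·(5/13) = 15/91.
P(E) = Σ over first color = 15/91 + 20/273 = 5/21.
By Bayes, P(first=red | E) = 15/91 / 5/21 = 9/13 ≈ 0.6923.

9/13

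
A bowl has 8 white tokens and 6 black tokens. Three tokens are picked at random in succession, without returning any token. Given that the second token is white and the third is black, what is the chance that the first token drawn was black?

P(first=black and the second token is white and the third is black) = (6/14)·(8/13)·(5/12) = 10/91.
P(E) = Σ over first color = 2/13 + 10/91 = 24/91.
By Bayes, P(first=black | E) = 10/91 / 24/91 = 5/12 ≈ 0.4167.

5/12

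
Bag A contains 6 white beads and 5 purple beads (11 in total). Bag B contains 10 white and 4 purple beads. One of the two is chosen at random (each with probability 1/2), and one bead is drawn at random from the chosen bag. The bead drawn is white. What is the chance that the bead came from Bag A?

42/97

P(white | Bag A) = 6/11; P(white | Bag B) = 5/7.
P(white) = 1/2·6/11 + 1/2·5/7 = 97/154.
By Bayes' rule, P(Bag A | white) = 3/11 / 97/154 = 42/97 ≈ 0.4330.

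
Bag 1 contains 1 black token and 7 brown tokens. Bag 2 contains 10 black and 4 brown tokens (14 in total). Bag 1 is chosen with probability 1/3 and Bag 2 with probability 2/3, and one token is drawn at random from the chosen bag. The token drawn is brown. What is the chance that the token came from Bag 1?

P(brown | Bag 1) = 7/8; P(brown | Bag 2) = 2/7.
P(brown) = 1/3·7/8 + 2/3·2/7 = 27/56.
By Bayes' rule, P(Bag 1 | brown) = 7/24 / 27/56 = 49/81 ≈ 0.6049.

49/81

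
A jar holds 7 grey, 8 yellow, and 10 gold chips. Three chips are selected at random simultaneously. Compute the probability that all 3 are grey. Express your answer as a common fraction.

7/460

Unordered draws without replacement: count favorable combinations over C(25,3).
Favorable = C(7,3) · C(8,0) · C(10,0) = 35; total = C(25,3) = 2300.
P = 35/2300 = 7/460 ≈ 0.0152.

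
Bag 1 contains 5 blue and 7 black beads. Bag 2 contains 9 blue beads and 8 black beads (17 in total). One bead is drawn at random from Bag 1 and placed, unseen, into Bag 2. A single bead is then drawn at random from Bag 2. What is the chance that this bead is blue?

113/216

Condition on how many of the transferred beads are blue (from Bag 1: 5 blue of 12; then Bag 2 has 18 total).
  0 blue: C(5,0)C(7,1)/C(12,1) = 7/12; then P = 9/18
  1 blue: C(5,1)C(7,0)/C(12,1) = 5/12; then P = 10/18
P(blue from Bag 2) = 113/216 ≈ 0.5231.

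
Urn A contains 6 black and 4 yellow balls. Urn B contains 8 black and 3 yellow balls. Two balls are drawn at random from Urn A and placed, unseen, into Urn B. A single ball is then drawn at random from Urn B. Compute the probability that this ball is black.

Condition on how many of the transferred balls are black (from Urn A: 6 black of 10; then Urn B has 13 total).
  0 black: C(6,0)C(4,2)/C(10,2) = 2/15; then P = 8/13
  1 black: C(6,1)C(4,1)/C(10,2) = 8/15; then P = 9/13
  2 black: C(6,2)C(4,0)/C(10,2) = 1/3; then P = 10/13
P(black from Urn B) = 46/65 ≈ 0.7077.

46/65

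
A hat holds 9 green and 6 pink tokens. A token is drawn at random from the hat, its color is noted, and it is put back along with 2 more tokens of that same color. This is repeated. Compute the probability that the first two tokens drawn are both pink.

After a pink draw the hat holds 8 pink out of 17.
P = (6/15)·(8/17) = 16/85 ≈ 0.1882.

16/85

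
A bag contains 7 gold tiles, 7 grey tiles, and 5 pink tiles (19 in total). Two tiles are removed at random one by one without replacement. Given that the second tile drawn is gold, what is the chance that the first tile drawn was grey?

7/18

P(first=grey and the second tile drawn is gold) = (7/19)·(7/18) = 49/342.
P(the second tile drawn is gold) = Σ over first color = 7/57 + 49/342 + 35/342 = 7/19.
By Bayes, P(first=grey | the second tile drawn is gold) = 49/342 / 7/19 = 7/18 ≈ 0.3889.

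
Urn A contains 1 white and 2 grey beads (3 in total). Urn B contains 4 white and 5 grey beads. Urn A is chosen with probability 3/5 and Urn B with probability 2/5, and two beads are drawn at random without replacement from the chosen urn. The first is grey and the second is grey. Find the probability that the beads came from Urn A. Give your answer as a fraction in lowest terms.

P(E | Urn A) = 1/3; P(E | Urn B) = 5/18.
P(E) = 3/5·1/3 + 2/5·5/18 = 14/45.
By Bayes' rule, P(Urn A | E) = 1/5 / 14/45 = 9/14 ≈ 0.6429.

9/14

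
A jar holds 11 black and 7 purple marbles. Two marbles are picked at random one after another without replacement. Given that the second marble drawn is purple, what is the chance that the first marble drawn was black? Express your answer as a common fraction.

11/17

P(first=black and the second marble drawn is purple) = (11/18)·(7/17) = 77/306.
P(the second marble drawn is purple) = Σ over first color = 77/306 + 7/51 = 7/18.
By Bayes, P(first=black | the second marble drawn is purple) = 77/306 / 7/18 = 11/17 ≈ 0.6471.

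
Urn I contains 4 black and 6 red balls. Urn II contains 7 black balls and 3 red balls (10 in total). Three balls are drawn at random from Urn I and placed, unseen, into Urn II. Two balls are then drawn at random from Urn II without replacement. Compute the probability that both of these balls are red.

47/390

Condition on how many of the transferred balls are red (from Urn I: 6 red of 10; then Urn II has 13 total).
  0 red: C(6,0)C(4,3)/C(10,3) = 1/30; then P = C(3,2)/C(13,2) = 1/26
  1 red: C(6,1)C(4,2)/C(10,3) = 3/10; then P = C(4,2)/C(13,2) = 1/13
  2 red: C(6,2)C(4,1)/C(10,3) = 1/2; then P = C(5,2)/C(13,2) = 5/39
  3 red: C(6,3)C(4,0)/C(10,3) = 1/6; then P = C(6,2)/C(13,2) = 5/26
P(both red) = 47/390 ≈ 0.1205.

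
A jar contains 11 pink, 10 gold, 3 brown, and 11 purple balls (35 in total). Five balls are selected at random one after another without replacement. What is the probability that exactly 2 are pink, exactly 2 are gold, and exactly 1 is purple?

2475/29512

Unordered draws without replacement: count favorable combinations over C(35,5).
Favorable = C(11,2) · C(10,2) · C(3,0) · C(11,1) = 27225; total = C(35,5) = 324632.
P = 27225/324632 = 2475/29512 ≈ 0.0839.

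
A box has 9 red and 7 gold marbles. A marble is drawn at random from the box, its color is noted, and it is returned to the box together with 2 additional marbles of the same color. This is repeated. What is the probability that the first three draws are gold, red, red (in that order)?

77/640

Track the composition after each reinforcement of +2.
P = (7/16) · (9/18) · (11/20) = 77/640 ≈ 0.1203.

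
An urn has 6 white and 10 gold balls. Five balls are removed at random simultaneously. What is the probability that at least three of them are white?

22/91

Sum the hypergeometric tail for j = 3,…,5 white balls.
Favorable = C(6,3)·C(10,2) + C(6,4)·C(10,1) + C(6,5)·C(10,0) = 1056; total = C(16,5) = 4368.
P = 1056/4368 = 22/91 ≈ 0.2418.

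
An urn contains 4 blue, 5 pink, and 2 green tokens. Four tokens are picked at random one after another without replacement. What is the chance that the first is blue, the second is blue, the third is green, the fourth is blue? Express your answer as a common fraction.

Multiply the conditional probability of each draw in order, without replacement, so each draw removes one from its color and from the total.
P = (4/11) · (3/10) · (2/9) · (2/8) = 1/165 ≈ 0.0061.

1/165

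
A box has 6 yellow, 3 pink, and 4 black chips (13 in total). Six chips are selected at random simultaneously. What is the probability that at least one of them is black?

136/143

Use the complement: P(at least one black) = 1 − P(no black).
P(none) = C(9,6)/C(13,6) = 84/1716.
So P = 1 − 84/1716 = 136/143 ≈ 0.9510.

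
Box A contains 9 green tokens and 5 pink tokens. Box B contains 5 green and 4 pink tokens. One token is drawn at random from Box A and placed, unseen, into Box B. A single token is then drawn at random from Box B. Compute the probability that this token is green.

79/140

Condition on how many of the transferred tokens are green (from Box A: 9 green of 14; then Box B has 10 total).
  0 green: C(9,0)C(5,1)/C(14,1) = 5/14; then P = 5/10
  1 green: C(9,1)C(5,0)/C(14,1) = 9/14; then P = 6/10
P(green from Box B) = 79/140 ≈ 0.5643.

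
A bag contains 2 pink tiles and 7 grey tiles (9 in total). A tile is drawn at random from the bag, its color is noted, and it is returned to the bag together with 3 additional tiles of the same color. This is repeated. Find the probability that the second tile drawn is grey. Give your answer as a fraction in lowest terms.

7/9

Condition on the first draw. If first is grey (prob 7/9), second-grey has prob (10)/(12); if not (prob 2/9), it has prob 7/(12).
P = (7/9)·(10/12) + (2/9)·(7/12) = 7/9 ≈ 0.7778.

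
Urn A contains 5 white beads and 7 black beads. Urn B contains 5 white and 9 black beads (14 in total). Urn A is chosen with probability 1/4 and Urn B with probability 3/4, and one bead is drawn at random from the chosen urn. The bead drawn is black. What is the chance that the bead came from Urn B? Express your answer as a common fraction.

P(black | Urn A) = 7/12; P(black | Urn B) = 9/14.
P(black) = 1/4·7/12 + 3/4·9/14 = 211/336.
By Bayes' rule, P(Urn B | black) = 27/56 / 211/336 = 162/211 ≈ 0.7678.

162/211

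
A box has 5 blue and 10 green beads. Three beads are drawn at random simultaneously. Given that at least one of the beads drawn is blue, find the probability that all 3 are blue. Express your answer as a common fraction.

P(all 3 blue) = C(5,3)/C(15,3) = 2/91; P(at least one blue) = 1 − C(10,3)/C(15,3) = 67/91.
Since 'all 3 blue' ⊆ 'at least one blue', P(all 3 | at least one) = 2/91 / 67/91 = 2/67 ≈ 0.0299.

2/67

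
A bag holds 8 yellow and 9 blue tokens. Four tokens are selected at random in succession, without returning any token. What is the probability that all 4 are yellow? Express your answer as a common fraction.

1/34

Unordered draws without replacement: count favorable combinations over C(17,4).
Favorable = C(8,4) · C(9,0) = 70; total = C(17,4) = 2380.
P = 70/2380 = 1/34 ≈ 0.0294.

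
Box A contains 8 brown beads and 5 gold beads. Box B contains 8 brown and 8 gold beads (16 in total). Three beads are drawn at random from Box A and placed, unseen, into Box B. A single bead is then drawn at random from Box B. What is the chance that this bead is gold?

119/247

Condition on how many of the transferred beads are gold (from Box A: 5 gold of 13; then Box B has 19 total).
  0 gold: C(5,0)C(8,3)/C(13,3) = 28/143; then P = 8/19
  1 gold: C(5,1)C(8,2)/C(13,3) = 70/143; then P = 9/19
  2 gold: C(5,2)C(8,1)/C(13,3) = 40/143; then P = 10/19
  3 gold: C(5,3)C(8,0)/C(13,3) = 5/143; then P = 11/19
P(gold from Box B) = 119/247 ≈ 0.4818.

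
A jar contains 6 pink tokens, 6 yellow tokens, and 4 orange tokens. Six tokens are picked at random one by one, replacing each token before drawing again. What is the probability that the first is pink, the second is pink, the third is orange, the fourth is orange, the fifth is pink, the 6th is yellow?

Multiply the conditional probability of each draw in order, with replacement (the composition resets each draw).
P = (6/16) · (6/16) · (4/16) · (4/16) · (6/16) · (6/16) = 81/65536 ≈ 0.0012.

81/65536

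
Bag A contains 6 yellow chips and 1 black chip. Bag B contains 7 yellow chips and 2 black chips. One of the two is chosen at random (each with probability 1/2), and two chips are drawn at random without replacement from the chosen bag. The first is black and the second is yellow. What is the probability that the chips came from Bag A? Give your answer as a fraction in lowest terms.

36/85

P(E | Bag A) = 1/7; P(E | Bag B) = 7/36.
P(E) = 1/2·1/7 + 1/2·7/36 = 85/504.
By Bayes' rule, P(Bag A | E) = 1/14 / 85/504 = 36/85 ≈ 0.4235.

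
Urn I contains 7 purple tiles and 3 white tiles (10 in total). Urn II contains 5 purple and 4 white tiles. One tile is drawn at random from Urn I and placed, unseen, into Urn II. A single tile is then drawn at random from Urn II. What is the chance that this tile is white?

43/100

Condition on how many of the transferred tiles are white (from Urn I: 3 white of 10; then Urn II has 10 total).
  0 white: C(3,0)C(7,1)/C(10,1) = 7/10; then P = 4/10
  1 white: C(3,1)C(7,0)/C(10,1) = 3/10; then P = 5/10
P(white from Urn II) = 43/100 ≈ 0.4300.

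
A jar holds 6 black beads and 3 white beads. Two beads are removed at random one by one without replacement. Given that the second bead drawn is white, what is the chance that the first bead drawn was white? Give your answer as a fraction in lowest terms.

1/4

P(first=white and the second bead drawn is white) = (3/9)·(2/8) = 1/12.
P(the second bead drawn is white) = Σ over first color = 1/4 + 1/12 = 1/3.
By Bayes, P(first=white | the second bead drawn is white) = 1/12 / 1/3 = 1/4 ≈ 0.2500.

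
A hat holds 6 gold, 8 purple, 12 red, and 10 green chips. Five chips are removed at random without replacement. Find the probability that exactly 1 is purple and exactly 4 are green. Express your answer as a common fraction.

Unordered draws without replacement: count favorable combinations over C(36,5).
Favorable = C(6,0) · C(8,1) · C(12,0) · C(10,4) = 1680; total = C(36,5) = 376992.
P = 1680/376992 = 5/1122 ≈ 0.0045.

5/1122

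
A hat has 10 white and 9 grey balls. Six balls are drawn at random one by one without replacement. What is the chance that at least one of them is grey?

641/646

Use the complement: P(at least one grey) = 1 − P(no grey).
P(none) = C(10,6)/C(19,6) = 210/27132.
So P = 1 − 210/27132 = 641/646 ≈ 0.9923.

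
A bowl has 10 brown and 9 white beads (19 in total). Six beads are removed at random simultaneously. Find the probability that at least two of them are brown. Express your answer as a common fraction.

Sum the hypergeometric tail for j = 2,…,6 brown beads.
Favorable = C(10,2)·C(9,4) + C(10,3)·C(9,3) + C(10,4)·C(9,2) + C(10,5)·C(9,1) + C(10,6)·C(9,0) = 25788; total = C(19,6) = 27132.
P = 25788/27132 = 307/323 ≈ 0.9505.

307/323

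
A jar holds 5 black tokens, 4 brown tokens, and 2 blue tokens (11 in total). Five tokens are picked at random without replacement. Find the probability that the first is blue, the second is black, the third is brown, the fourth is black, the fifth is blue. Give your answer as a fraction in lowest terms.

2/693

Multiply the conditional probability of each draw in order, without replacement, so each draw removes one from its color and from the total.
P = (2/11) · (5/10) · (4/9) · (4/8) · (1/7) = 2/693 ≈ 0.0029.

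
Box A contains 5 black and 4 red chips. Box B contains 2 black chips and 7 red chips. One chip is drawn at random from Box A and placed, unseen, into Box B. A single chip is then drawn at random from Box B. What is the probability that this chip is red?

67/90

Condition on how many of the transferred chips are red (from Box A: 4 red of 9; then Box B has 10 total).
  0 red: C(4,0)C(5,1)/C(9,1) = 5/9; then P = 7/10
  1 red: C(4,1)C(5,0)/C(9,1) = 4/9; then P = 8/10
P(red from Box B) = 67/90 ≈ 0.7444.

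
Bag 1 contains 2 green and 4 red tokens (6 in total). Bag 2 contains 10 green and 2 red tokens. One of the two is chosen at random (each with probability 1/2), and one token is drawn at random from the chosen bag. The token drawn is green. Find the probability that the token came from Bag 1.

P(green | Bag 1) = 1/3; P(green | Bag 2) = 5/6.
P(green) = 1/2·1/3 + 1/2·5/6 = 7/12.
By Bayes' rule, P(Bag 1 | green) = 1/6 / 7/12 = 2/7 ≈ 0.2857.

2/7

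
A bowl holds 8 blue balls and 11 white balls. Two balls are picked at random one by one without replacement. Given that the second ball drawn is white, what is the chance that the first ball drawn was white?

5/9

P(first=white and the second ball drawn is white) = (11/19)·(10/18) = 55/171.
P(the second ball drawn is white) = Σ over first color = 44/171 + 55/171 = 11/19.
By Bayes, P(first=white | the second ball drawn is white) = 55/171 / 11/19 = 5/9 ≈ 0.5556.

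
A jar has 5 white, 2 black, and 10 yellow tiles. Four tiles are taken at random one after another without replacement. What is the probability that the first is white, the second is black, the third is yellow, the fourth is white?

Multiply the conditional probability of each draw in order, without replacement, so each draw removes one from its color and from the total.
P = (5/17) · (2/16) · (10/15) · (4/14) = 5/714 ≈ 0.0070.

5/714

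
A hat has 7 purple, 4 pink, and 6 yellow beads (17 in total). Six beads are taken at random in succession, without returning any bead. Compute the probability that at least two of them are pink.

Sum the hypergeometric tail for j = 2,…,4 pink beads.
Favorable = C(4,2)·C(13,4) + C(4,3)·C(13,3) + C(4,4)·C(13,2) = 5512; total = C(17,6) = 12376.
P = 5512/12376 = 53/119 ≈ 0.4454.

53/119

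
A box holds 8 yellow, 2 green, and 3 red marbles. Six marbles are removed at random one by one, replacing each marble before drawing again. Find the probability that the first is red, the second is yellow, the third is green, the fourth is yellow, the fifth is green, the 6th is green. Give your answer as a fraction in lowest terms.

1536/4826809

Multiply the conditional probability of each draw in order, with replacement (the composition resets each draw).
P = (3/13) · (8/13) · (2/13) · (8/13) · (2/13) · (2/13) = 1536/4826809 ≈ 0.0003.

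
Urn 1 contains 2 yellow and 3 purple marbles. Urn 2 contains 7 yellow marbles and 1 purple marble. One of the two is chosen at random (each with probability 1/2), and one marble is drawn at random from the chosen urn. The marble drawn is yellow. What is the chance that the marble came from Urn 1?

P(yellow | Urn 1) = 2/5; P(yellow | Urn 2) = 7/8.
P(yellow) = 1/2·2/5 + 1/2·7/8 = 51/80.
By Bayes' rule, P(Urn 1 | yellow) = 1/5 / 51/80 = 16/51 ≈ 0.3137.

16/51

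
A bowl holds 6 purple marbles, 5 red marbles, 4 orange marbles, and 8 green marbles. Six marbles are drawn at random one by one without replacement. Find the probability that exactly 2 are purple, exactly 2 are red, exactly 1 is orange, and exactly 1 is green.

Unordered draws without replacement: count favorable combinations over C(23,6).
Favorable = C(6,2) · C(5,2) · C(4,1) · C(8,1) = 4800; total = C(23,6) = 100947.
P = 4800/100947 = 1600/33649 ≈ 0.0475.

1600/33649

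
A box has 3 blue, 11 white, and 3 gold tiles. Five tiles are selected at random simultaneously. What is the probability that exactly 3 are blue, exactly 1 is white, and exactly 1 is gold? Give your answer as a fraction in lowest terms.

Unordered draws without replacement: count favorable combinations over C(17,5).
Favorable = C(3,3) · C(11,1) · C(3,1) = 33; total = C(17,5) = 6188.
P = 33/6188 = 33/6188 ≈ 0.0053.

33/6188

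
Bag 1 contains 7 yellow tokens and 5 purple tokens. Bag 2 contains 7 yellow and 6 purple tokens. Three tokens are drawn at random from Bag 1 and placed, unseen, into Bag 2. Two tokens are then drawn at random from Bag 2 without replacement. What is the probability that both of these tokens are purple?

Condition on how many of the transferred tokens are purple (from Bag 1: 5 purple of 12; then Bag 2 has 16 total).
  0 purple: C(5,0)C(7,3)/C(12,3) = 7/44; then P = C(6,2)/C(16,2) = 1/8
  1 purple: C(5,1)C(7,2)/C(12,3) = 21/44; then P = C(7,2)/C(16,2) = 7/40
  2 purple: C(5,2)C(7,1)/C(12,3) = 7/22; then P = C(8,2)/C(16,2) = 7/30
  3 purple: C(5,3)C(7,0)/C(12,3) = 1/22; then P = C(9,2)/C(16,2) = 3/10
P(both purple) = 101/528 ≈ 0.1913.

101/528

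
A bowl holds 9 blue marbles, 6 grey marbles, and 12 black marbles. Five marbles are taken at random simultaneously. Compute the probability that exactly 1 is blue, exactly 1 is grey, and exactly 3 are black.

Unordered draws without replacement: count favorable combinations over C(27,5).
Favorable = C(9,1) · C(6,1) · C(12,3) = 11880; total = C(27,5) = 80730.
P = 11880/80730 = 44/299 ≈ 0.1472.

44/299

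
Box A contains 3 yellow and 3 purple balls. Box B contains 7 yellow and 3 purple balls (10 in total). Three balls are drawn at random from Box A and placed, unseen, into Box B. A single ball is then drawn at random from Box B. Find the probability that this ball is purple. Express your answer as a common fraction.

Condition on how many of the transferred balls are purple (from Box A: 3 purple of 6; then Box B has 13 total).
  0 purple: C(3,0)C(3,3)/C(6,3) = 1/20; then P = 3/13
  1 purple: C(3,1)C(3,2)/C(6,3) = 9/20; then P = 4/13
  2 purple: C(3,2)C(3,1)/C(6,3) = 9/20; then P = 5/13
  3 purple: C(3,3)C(3,0)/C(6,3) = 1/20; then P = 6/13
P(purple from Box B) = 9/26 ≈ 0.3462.

9/26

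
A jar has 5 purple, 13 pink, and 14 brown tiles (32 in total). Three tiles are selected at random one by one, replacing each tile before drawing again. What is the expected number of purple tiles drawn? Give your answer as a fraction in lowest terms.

By linearity of expectation, E[X] = Σ P(draw i is purple); each independent draw has P(purple) = 5/32.
E[X] = 3 · 5/32 = 15/32 ≈ 0.4688.

15/32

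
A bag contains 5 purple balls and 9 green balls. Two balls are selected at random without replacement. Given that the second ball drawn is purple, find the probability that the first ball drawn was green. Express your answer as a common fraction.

P(first=green and the second ball drawn is purple) = (9/14)·(5/13) = 45/182.
P(the second ball drawn is purple) = Σ over first color = 10/91 + 45/182 = 5/14.
By Bayes, P(first=green | the second ball drawn is purple) = 45/182 / 5/14 = 9/13 ≈ 0.6923.

9/13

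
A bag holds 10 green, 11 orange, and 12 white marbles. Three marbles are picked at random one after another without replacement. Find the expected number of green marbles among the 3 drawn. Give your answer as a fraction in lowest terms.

10/11

By linearity of expectation, E[X] = Σ P(draw i is green); by symmetry each draw (even without replacement) has P(green) = 10/33.
E[X] = 3 · 10/33 = 10/11 ≈ 0.9091.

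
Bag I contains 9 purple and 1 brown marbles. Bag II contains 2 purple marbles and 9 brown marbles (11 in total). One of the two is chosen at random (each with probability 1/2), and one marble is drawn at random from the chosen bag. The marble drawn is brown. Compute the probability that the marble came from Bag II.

90/101

P(brown | Bag I) = 1/10; P(brown | Bag II) = 9/11.
P(brown) = 1/2·1/10 + 1/2·9/11 = 101/220.
By Bayes' rule, P(Bag II | brown) = 9/22 / 101/220 = 90/101 ≈ 0.8911.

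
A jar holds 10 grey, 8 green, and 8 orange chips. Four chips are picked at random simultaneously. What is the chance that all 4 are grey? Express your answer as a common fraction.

Unordered draws without replacement: count favorable combinations over C(26,4).
Favorable = C(10,4) · C(8,0) · C(8,0) = 210; total = C(26,4) = 14950.
P = 210/14950 = 21/1495 ≈ 0.0140.

21/1495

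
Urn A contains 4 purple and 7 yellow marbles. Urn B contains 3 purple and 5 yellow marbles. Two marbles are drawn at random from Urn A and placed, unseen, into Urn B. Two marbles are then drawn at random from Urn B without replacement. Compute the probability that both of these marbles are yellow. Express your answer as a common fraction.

307/825

Condition on how many of the transferred marbles are yellow (from Urn A: 7 yellow of 11; then Urn B has 10 total).
  0 yellow: C(7,0)C(4,2)/C(11,2) = 6/55; then P = C(5,2)/C(10,2) = 2/9
  1 yellow: C(7,1)C(4,1)/C(11,2) = 28/55; then P = C(6,2)/C(10,2) = 1/3
  2 yellow: C(7,2)C(4,0)/C(11,2) = 21/55; then P = C(7,2)/C(10,2) = 7/15
P(both yellow) = 307/825 ≈ 0.3721.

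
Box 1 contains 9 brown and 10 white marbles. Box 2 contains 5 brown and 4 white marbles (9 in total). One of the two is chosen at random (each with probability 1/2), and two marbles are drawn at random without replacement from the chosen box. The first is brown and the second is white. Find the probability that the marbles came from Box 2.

P(E | Box 1) = 5/19; P(E | Box 2) = 5/18.
P(E) = 1/2·5/19 + 1/2·5/18 = 185/684.
By Bayes' rule, P(Box 2 | E) = 5/36 / 185/684 = 19/37 ≈ 0.5135.

19/37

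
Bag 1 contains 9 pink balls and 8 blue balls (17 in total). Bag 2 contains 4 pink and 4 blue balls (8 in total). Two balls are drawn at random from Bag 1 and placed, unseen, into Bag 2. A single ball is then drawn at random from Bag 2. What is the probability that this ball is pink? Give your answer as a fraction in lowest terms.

Condition on how many of the transferred balls are pink (from Bag 1: 9 pink of 17; then Bag 2 has 10 total).
  0 pink: C(9,0)C(8,2)/C(17,2) = 7/34; then P = 4/10
  1 pink: C(9,1)C(8,1)/C(17,2) = 9/17; then P = 5/10
  2 pink: C(9,2)C(8,0)/C(17,2) = 9/34; then P = 6/10
P(pink from Bag 2) = 43/85 ≈ 0.5059.

43/85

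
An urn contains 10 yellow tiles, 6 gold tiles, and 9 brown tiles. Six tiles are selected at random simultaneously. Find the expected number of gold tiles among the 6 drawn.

36/25

By linearity of expectation, E[X] = Σ P(draw i is gold); by symmetry each draw (even without replacement) has P(gold) = 6/25.
E[X] = 6 · 6/25 = 36/25 ≈ 1.4400.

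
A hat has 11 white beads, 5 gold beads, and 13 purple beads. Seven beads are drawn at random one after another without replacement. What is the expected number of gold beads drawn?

By linearity of expectation, E[X] = Σ P(draw i is gold); by symmetry each draw (even without replacement) has P(gold) = 5/29.
E[X] = 7 · 5/29 = 35/29 ≈ 1.2069.

35/29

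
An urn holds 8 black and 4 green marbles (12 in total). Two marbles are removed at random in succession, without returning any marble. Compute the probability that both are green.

1/11

Unordered draws without replacement: count favorable combinations over C(12,2).
Favorable = C(8,0) · C(4,2) = 6; total = C(12,2) = 66.
P = 6/66 = 1/11 ≈ 0.0909.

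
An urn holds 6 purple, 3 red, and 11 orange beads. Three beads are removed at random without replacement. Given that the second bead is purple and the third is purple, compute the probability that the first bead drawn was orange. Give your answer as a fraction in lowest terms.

11/18

P(first=orange and the second bead is purple and the third is purple) = (11/20)·(6/19)·(5/18) = 11/228.
P(E) = Σ over first color = 1/57 + 1/76 + 11/228 = 3/38.
By Bayes, P(first=orange | E) = 11/228 / 3/38 = 11/18 ≈ 0.6111.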